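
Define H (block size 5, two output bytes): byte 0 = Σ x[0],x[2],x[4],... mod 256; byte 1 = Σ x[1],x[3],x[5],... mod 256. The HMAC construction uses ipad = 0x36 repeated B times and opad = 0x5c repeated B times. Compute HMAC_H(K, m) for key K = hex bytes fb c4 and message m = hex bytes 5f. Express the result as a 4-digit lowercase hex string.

e62d

Key hex bytes fb c4 is 2 bytes ≤ B = 5; zero-pad to 5 bytes: K' = fb c4 00 00 00.
K' ⊕ ipad = cd f2 36 36 36.  K' ⊕ opad = a7 98 5c 5c 5c.
Inner input = (K'⊕ipad) ∥ m = cd f2 36 36 36 ∥ 5f.
Inner hash: even-index sum = 313 mod 256 = 57; odd-index sum = 391 mod 256 = 135 → 39 87.
Outer input = (K'⊕opad) ∥ inner = a7 98 5c 5c 5c ∥ 39 87.
Outer hash (tag): even-index sum = 486 mod 256 = 230; odd-index sum = 301 mod 256 = 45 → e6 2d.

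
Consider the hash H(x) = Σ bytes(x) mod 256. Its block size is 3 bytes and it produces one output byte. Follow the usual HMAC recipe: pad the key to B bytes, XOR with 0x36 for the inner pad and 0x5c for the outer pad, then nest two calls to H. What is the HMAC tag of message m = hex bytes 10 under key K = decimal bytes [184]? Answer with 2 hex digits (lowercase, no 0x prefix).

a6

Key decimal bytes [184] = b8 is 1 byte ≤ B = 3; zero-pad to 3 bytes: K' = b8 00 00.
K' ⊕ ipad = 8e 36 36.  K' ⊕ opad = e4 5c 5c.
Inner input = (K'⊕ipad) ∥ m = 8e 36 36 ∥ 10.
Inner hash: sum = 142+54+54+16 = 266; mod 256 = 10 → 0a.
Outer input = (K'⊕opad) ∥ inner = e4 5c 5c ∥ 0a.
Outer hash (tag): sum = 228+92+92+10 = 422; mod 256 = 166 → a6.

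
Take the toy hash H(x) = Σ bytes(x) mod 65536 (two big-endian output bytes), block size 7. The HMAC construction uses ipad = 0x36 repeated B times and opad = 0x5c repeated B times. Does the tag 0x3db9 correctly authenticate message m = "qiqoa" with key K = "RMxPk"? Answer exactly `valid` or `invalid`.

Key "RMxPk" = 52 4d 78 50 6b is 5 bytes ≤ B = 7; zero-pad to 7 bytes: K' = 52 4d 78 50 6b 00 00.
K' ⊕ ipad = 64 7b 4e 66 5d 36 36; K' ⊕ opad = 0e 11 24 0c 37 5c 5c.
Inner hash: sum = 100+123+78+102+93+54+54+113+105+113+111+97 = 1143 → 04 77.
Outer hash (recomputed tag): sum = 14+17+36+12+55+92+92+4+119 = 441 → 01 b9.
Recomputed tag = 01b9; claimed = 3db9 → mismatch.

invalid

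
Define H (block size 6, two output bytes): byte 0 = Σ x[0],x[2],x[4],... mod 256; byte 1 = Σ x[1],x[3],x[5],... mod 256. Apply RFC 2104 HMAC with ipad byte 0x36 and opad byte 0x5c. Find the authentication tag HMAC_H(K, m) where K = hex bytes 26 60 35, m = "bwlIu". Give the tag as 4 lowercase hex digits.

cb76

Key hex bytes 26 60 35 is 3 bytes ≤ B = 6; zero-pad to 6 bytes: K' = 26 60 35 00 00 00.
K' ⊕ ipad = 10 56 03 36 36 36.  K' ⊕ opad = 7a 3c 69 5c 5c 5c.
Inner input = (K'⊕ipad) ∥ m = 10 56 03 36 36 36 ∥ 62 77 6c 49 75.
Inner hash: even-index sum = 396 mod 256 = 140; odd-index sum = 386 mod 256 = 130 → 8c 82.
Outer input = (K'⊕opad) ∥ inner = 7a 3c 69 5c 5c 5c ∥ 8c 82.
Outer hash (tag): even-index sum = 459 mod 256 = 203; odd-index sum = 374 mod 256 = 118 → cb 76.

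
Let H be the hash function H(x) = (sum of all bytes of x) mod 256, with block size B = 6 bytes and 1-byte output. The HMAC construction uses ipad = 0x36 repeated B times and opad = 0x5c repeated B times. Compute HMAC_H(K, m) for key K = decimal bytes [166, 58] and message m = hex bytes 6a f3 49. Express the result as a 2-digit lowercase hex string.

ea

Key decimal bytes [166, 58] = a6 3a is 2 bytes ≤ B = 6; zero-pad to 6 bytes: K' = a6 3a 00 00 00 00.
K' ⊕ ipad = 90 0c 36 36 36 36.  K' ⊕ opad = fa 66 5c 5c 5c 5c.
Inner input = (K'⊕ipad) ∥ m = 90 0c 36 36 36 36 ∥ 6a f3 49.
Inner hash: sum = 144+12+54+54+54+54+106+243+73 = 794; mod 256 = 26 → 1a.
Outer input = (K'⊕opad) ∥ inner = fa 66 5c 5c 5c 5c ∥ 1a.
Outer hash (tag): sum = 250+102+92+92+92+92+26 = 746; mod 256 = 234 → ea.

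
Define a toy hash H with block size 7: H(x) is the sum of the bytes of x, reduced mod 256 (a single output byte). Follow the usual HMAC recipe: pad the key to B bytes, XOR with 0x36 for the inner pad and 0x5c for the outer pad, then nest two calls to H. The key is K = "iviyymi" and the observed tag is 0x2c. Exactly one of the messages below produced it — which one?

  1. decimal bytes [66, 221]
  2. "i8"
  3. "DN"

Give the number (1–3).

Key "iviyymi" = 69 76 69 79 79 6d 69 is exactly B = 7 bytes: K' = 69 76 69 79 79 6d 69.
K' ⊕ ipad = 5f 40 5f 4f 4f 5b 5f; K' ⊕ opad = 35 2a 35 25 25 31 35.
m1: inner = H(5f 40 5f 4f 4f 5b 5f 42 dd) = 75; tag = H(35 2a 35 25 25 31 35 75) = b9
m2: inner = H(5f 40 5f 4f 4f 5b 5f 69 38) = f7; tag = H(35 2a 35 25 25 31 35 f7) = 3b
m3: inner = H(5f 40 5f 4f 4f 5b 5f 44 4e) = e8; tag = H(35 2a 35 25 25 31 35 e8) = 2c ← matches

3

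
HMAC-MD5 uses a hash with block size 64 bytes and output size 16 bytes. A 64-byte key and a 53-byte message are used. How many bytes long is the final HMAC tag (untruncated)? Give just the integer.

The tag is one MD5 digest: 16 bytes.

16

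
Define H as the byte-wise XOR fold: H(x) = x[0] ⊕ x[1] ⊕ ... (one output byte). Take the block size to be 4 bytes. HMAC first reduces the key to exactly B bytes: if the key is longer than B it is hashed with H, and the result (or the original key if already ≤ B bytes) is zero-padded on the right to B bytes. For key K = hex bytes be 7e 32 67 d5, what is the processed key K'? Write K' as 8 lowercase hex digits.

40000000

|K| = 5 > B = 4, so first hash the key.
H(K): XOR be⊕7e⊕32⊕67⊕d5 = 40.
Zero-pad H(K) = 40 to 4 bytes: K' = 40 00 00 00.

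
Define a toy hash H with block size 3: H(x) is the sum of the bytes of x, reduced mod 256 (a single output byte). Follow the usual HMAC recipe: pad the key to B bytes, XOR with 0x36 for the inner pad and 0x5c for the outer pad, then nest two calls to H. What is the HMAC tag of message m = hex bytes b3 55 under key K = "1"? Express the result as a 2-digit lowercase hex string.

a0

Key "1" = 31 is 1 byte ≤ B = 3; zero-pad to 3 bytes: K' = 31 00 00.
K' ⊕ ipad = 07 36 36.  K' ⊕ opad = 6d 5c 5c.
Inner input = (K'⊕ipad) ∥ m = 07 36 36 ∥ b3 55.
Inner hash: sum = 7+54+54+179+85 = 379; mod 256 = 123 → 7b.
Outer input = (K'⊕opad) ∥ inner = 6d 5c 5c ∥ 7b.
Outer hash (tag): sum = 109+92+92+123 = 416; mod 256 = 160 → a0.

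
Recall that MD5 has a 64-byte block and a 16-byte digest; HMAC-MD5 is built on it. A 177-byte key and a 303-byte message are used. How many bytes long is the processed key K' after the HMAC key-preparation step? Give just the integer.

64

Key is 177 > 64 bytes, so it is hashed to 16 bytes then zero-padded to 64: |K'| = 64.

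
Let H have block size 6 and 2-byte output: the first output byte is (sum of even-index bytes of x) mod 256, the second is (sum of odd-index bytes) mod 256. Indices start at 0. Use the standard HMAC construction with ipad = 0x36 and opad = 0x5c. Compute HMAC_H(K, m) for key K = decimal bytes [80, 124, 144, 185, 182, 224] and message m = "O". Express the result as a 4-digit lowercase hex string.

9d70

Key decimal bytes [80, 124, 144, 185, 182, 224] = 50 7c 90 b9 b6 e0 is exactly B = 6 bytes: K' = 50 7c 90 b9 b6 e0.
K' ⊕ ipad = 66 4a a6 8f 80 d6.  K' ⊕ opad = 0c 20 cc e5 ea bc.
Inner input = (K'⊕ipad) ∥ m = 66 4a a6 8f 80 d6 ∥ 4f.
Inner hash: even-index sum = 475 mod 256 = 219; odd-index sum = 431 mod 256 = 175 → db af.
Outer input = (K'⊕opad) ∥ inner = 0c 20 cc e5 ea bc ∥ db af.
Outer hash (tag): even-index sum = 669 mod 256 = 157; odd-index sum = 624 mod 256 = 112 → 9d 70.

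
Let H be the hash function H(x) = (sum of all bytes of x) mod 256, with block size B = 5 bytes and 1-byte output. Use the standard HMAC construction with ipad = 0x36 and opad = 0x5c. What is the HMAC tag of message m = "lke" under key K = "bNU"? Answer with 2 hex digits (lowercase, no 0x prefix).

e8

Key "bNU" = 62 4e 55 is 3 bytes ≤ B = 5; zero-pad to 5 bytes: K' = 62 4e 55 00 00.
K' ⊕ ipad = 54 78 63 36 36.  K' ⊕ opad = 3e 12 09 5c 5c.
Inner input = (K'⊕ipad) ∥ m = 54 78 63 36 36 ∥ 6c 6b 65.
Inner hash: sum = 84+120+99+54+54+108+107+101 = 727; mod 256 = 215 → d7.
Outer input = (K'⊕opad) ∥ inner = 3e 12 09 5c 5c ∥ d7.
Outer hash (tag): sum = 62+18+9+92+92+215 = 488; mod 256 = 232 → e8.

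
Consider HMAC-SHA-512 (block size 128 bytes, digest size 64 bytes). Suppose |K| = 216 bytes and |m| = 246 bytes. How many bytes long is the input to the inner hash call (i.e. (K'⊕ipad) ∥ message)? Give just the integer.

Key is 216 > 128 bytes, so it is hashed to 64 bytes then zero-padded to 128: |K'| = 128.
Inner input = (K'⊕ipad) ∥ m → 128 + 246 = 374 bytes.

374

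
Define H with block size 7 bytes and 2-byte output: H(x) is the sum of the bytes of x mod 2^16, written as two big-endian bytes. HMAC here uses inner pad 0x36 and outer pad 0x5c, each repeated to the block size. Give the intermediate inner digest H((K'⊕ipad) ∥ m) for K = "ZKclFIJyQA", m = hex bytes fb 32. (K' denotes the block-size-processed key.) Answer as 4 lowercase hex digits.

02de

Key "ZKclFIJyQA" = 5a 4b 63 6c 46 49 4a 79 51 41 is 10 bytes > B = 7, so hash it first: H(key) = 03 58, then zero-pad to 7 bytes: K' = 03 58 00 00 00 00 00.
K' ⊕ ipad = 35 6e 36 36 36 36 36.
Inner input = 35 6e 36 36 36 36 36 ∥ fb 32.
Inner hash: sum = 53+110+54+54+54+54+54+251+50 = 734 → 02 de.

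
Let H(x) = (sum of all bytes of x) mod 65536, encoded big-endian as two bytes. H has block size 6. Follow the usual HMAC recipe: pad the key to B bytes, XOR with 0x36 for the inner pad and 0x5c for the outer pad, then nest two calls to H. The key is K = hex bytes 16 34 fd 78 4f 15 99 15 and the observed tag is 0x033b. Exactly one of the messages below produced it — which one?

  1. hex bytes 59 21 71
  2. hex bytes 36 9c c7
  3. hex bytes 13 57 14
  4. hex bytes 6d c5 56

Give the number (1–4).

1

Key hex bytes 16 34 fd 78 4f 15 99 15 is 8 bytes > B = 6, so hash it first: H(key) = 02 d1, then zero-pad to 6 bytes: K' = 02 d1 00 00 00 00.
K' ⊕ ipad = 34 e7 36 36 36 36; K' ⊕ opad = 5e 8d 5c 5c 5c 5c.
m1: inner = H(34 e7 36 36 36 36 59 21 71) = 02 de; tag = H(5e 8d 5c 5c 5c 5c 02 de) = 033b ← matches
m2: inner = H(34 e7 36 36 36 36 36 9c c7) = 03 8c; tag = H(5e 8d 5c 5c 5c 5c 03 8c) = 02ea
m3: inner = H(34 e7 36 36 36 36 13 57 14) = 02 71; tag = H(5e 8d 5c 5c 5c 5c 02 71) = 02ce
m4: inner = H(34 e7 36 36 36 36 6d c5 56) = 03 7b; tag = H(5e 8d 5c 5c 5c 5c 03 7b) = 02d9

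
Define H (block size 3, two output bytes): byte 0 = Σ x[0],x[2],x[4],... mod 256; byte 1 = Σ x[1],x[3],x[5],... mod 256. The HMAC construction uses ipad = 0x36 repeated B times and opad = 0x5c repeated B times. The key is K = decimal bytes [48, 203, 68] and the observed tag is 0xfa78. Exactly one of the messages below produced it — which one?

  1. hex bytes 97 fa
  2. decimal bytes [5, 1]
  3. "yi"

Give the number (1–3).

3

Key decimal bytes [48, 203, 68] = 30 cb 44 is exactly B = 3 bytes: K' = 30 cb 44.
K' ⊕ ipad = 06 fd 72; K' ⊕ opad = 6c 97 18.
m1: inner = H(06 fd 72 97 fa) = 72 94; tag = H(6c 97 18 72 94) = 1809
m2: inner = H(06 fd 72 05 01) = 79 02; tag = H(6c 97 18 79 02) = 8610
m3: inner = H(06 fd 72 79 69) = e1 76; tag = H(6c 97 18 e1 76) = fa78 ← matches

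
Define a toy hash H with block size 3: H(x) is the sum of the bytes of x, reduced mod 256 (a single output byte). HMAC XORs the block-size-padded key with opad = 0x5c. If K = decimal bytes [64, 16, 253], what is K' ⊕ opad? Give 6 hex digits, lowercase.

Key decimal bytes [64, 16, 253] = 40 10 fd is exactly B = 3 bytes: K' = 40 10 fd.
XOR each byte with 0x5c: 40⊕5c=1c, 10⊕5c=4c, fd⊕5c=a1.

1c4ca1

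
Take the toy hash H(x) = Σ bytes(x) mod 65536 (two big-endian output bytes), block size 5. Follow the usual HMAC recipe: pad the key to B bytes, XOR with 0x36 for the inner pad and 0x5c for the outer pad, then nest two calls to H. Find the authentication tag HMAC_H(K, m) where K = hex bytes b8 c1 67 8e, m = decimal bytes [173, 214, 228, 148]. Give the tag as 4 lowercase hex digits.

03ae

Key hex bytes b8 c1 67 8e is 4 bytes ≤ B = 5; zero-pad to 5 bytes: K' = b8 c1 67 8e 00.
K' ⊕ ipad = 8e f7 51 b8 36.  K' ⊕ opad = e4 9d 3b d2 5c.
Inner input = (K'⊕ipad) ∥ m = 8e f7 51 b8 36 ∥ ad d6 e4 94.
Inner hash: sum = 142+247+81+184+54+173+214+228+148 = 1471 → 05 bf.
Outer input = (K'⊕opad) ∥ inner = e4 9d 3b d2 5c ∥ 05 bf.
Outer hash (tag): sum = 228+157+59+210+92+5+191 = 942 → 03 ae.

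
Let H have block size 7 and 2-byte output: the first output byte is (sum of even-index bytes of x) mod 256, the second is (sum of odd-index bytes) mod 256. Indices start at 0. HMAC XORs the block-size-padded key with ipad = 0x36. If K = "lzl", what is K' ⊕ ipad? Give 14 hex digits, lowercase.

Key "lzl" = 6c 7a 6c is 3 bytes ≤ B = 7; zero-pad to 7 bytes: K' = 6c 7a 6c 00 00 00 00.
XOR each byte with 0x36: 6c⊕36=5a, 7a⊕36=4c, 6c⊕36=5a, 00⊕36=36, 00⊕36=36, 00⊕36=36, 00⊕36=36.

5a4c5a36363636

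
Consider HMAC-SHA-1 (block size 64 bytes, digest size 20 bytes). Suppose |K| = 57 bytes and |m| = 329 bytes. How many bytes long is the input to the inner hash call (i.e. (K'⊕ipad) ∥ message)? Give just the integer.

Key is 57 ≤ 64 bytes, zero-padded: |K'| = 64.
Inner input = (K'⊕ipad) ∥ m → 64 + 329 = 393 bytes.

393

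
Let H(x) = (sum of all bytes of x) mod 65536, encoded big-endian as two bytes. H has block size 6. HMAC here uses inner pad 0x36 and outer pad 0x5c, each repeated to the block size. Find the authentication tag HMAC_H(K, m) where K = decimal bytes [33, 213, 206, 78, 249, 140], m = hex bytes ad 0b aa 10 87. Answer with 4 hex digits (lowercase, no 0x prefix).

Key decimal bytes [33, 213, 206, 78, 249, 140] = 21 d5 ce 4e f9 8c is exactly B = 6 bytes: K' = 21 d5 ce 4e f9 8c.
K' ⊕ ipad = 17 e3 f8 78 cf ba.  K' ⊕ opad = 7d 89 92 12 a5 d0.
Inner input = (K'⊕ipad) ∥ m = 17 e3 f8 78 cf ba ∥ ad 0b aa 10 87.
Inner hash: sum = 23+227+248+120+207+186+173+11+170+16+135 = 1516 → 05 ec.
Outer input = (K'⊕opad) ∥ inner = 7d 89 92 12 a5 d0 ∥ 05 ec.
Outer hash (tag): sum = 125+137+146+18+165+208+5+236 = 1040 → 04 10.

0410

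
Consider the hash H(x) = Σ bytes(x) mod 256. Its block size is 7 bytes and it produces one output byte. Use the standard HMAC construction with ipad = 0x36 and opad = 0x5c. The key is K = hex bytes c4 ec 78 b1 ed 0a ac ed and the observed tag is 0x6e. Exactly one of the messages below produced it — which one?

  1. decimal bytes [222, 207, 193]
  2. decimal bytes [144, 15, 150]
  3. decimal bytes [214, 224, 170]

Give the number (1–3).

1

Key hex bytes c4 ec 78 b1 ed 0a ac ed is 8 bytes > B = 7, so hash it first: H(key) = 69, then zero-pad to 7 bytes: K' = 69 00 00 00 00 00 00.
K' ⊕ ipad = 5f 36 36 36 36 36 36; K' ⊕ opad = 35 5c 5c 5c 5c 5c 5c.
m1: inner = H(5f 36 36 36 36 36 36 de cf c1) = 11; tag = H(35 5c 5c 5c 5c 5c 5c 11) = 6e ← matches
m2: inner = H(5f 36 36 36 36 36 36 90 0f 96) = d8; tag = H(35 5c 5c 5c 5c 5c 5c d8) = 35
m3: inner = H(5f 36 36 36 36 36 36 d6 e0 aa) = 03; tag = H(35 5c 5c 5c 5c 5c 5c 03) = 60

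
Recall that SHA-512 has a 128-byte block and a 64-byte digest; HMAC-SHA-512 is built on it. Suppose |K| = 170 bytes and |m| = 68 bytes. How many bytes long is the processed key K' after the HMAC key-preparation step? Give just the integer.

Key is 170 > 128 bytes, so it is hashed to 64 bytes then zero-padded to 128: |K'| = 128.

128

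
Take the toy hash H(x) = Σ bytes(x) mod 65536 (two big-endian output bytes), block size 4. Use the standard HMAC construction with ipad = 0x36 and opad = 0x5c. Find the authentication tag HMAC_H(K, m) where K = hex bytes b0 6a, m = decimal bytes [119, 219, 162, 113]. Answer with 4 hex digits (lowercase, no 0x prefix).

Key hex bytes b0 6a is 2 bytes ≤ B = 4; zero-pad to 4 bytes: K' = b0 6a 00 00.
K' ⊕ ipad = 86 5c 36 36.  K' ⊕ opad = ec 36 5c 5c.
Inner input = (K'⊕ipad) ∥ m = 86 5c 36 36 ∥ 77 db a2 71.
Inner hash: sum = 134+92+54+54+119+219+162+113 = 947 → 03 b3.
Outer input = (K'⊕opad) ∥ inner = ec 36 5c 5c ∥ 03 b3.
Outer hash (tag): sum = 236+54+92+92+3+179 = 656 → 02 90.

0290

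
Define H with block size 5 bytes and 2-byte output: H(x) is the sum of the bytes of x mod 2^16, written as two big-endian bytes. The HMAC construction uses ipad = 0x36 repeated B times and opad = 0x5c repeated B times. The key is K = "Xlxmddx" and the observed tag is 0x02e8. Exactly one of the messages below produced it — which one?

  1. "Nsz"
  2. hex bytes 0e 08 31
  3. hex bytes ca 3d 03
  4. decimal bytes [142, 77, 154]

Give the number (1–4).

3

Key "Xlxmddx" = 58 6c 78 6d 64 64 78 is 7 bytes > B = 5, so hash it first: H(key) = 02 e9, then zero-pad to 5 bytes: K' = 02 e9 00 00 00.
K' ⊕ ipad = 34 df 36 36 36; K' ⊕ opad = 5e b5 5c 5c 5c.
m1: inner = H(34 df 36 36 36 4e 73 7a) = 02 f0; tag = H(5e b5 5c 5c 5c 02 f0) = 0319
m2: inner = H(34 df 36 36 36 0e 08 31) = 01 fc; tag = H(5e b5 5c 5c 5c 01 fc) = 0324
m3: inner = H(34 df 36 36 36 ca 3d 03) = 02 bf; tag = H(5e b5 5c 5c 5c 02 bf) = 02e8 ← matches
m4: inner = H(34 df 36 36 36 8e 4d 9a) = 03 2a; tag = H(5e b5 5c 5c 5c 03 2a) = 0254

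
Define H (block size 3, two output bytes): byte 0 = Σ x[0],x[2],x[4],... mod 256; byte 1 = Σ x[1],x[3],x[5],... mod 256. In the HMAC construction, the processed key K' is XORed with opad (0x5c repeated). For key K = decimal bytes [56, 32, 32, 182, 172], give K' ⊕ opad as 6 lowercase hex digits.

588a5c

Key decimal bytes [56, 32, 32, 182, 172] = 38 20 20 b6 ac is 5 bytes > B = 3, so hash it first: H(key) = 04 d6, then zero-pad to 3 bytes: K' = 04 d6 00.
XOR each byte with 0x5c: 04⊕5c=58, d6⊕5c=8a, 00⊕5c=5c.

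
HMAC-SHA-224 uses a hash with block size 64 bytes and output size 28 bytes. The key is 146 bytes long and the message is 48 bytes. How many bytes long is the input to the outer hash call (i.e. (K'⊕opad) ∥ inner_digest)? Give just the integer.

92

Key is 146 > 64 bytes, so it is hashed to 28 bytes then zero-padded to 64: |K'| = 64.
Outer input = (K'⊕opad) ∥ H(inner) → 64 + 28 = 92 bytes.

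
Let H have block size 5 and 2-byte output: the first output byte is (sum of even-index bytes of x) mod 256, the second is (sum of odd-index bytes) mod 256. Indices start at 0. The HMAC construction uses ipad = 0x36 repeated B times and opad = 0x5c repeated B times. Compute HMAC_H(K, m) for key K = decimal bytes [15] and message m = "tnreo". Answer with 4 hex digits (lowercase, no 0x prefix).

Key decimal bytes [15] = 0f is 1 byte ≤ B = 5; zero-pad to 5 bytes: K' = 0f 00 00 00 00.
K' ⊕ ipad = 39 36 36 36 36.  K' ⊕ opad = 53 5c 5c 5c 5c.
Inner input = (K'⊕ipad) ∥ m = 39 36 36 36 36 ∥ 74 6e 72 65 6f.
Inner hash: even-index sum = 376 mod 256 = 120; odd-index sum = 449 mod 256 = 193 → 78 c1.
Outer input = (K'⊕opad) ∥ inner = 53 5c 5c 5c 5c ∥ 78 c1.
Outer hash (tag): even-index sum = 460 mod 256 = 204; odd-index sum = 304 mod 256 = 48 → cc 30.

cc30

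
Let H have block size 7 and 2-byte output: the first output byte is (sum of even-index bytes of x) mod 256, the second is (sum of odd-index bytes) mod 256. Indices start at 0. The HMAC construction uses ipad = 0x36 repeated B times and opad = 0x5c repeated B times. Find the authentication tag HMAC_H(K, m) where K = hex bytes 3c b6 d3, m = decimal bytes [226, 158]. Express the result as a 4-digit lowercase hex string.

Key hex bytes 3c b6 d3 is 3 bytes ≤ B = 7; zero-pad to 7 bytes: K' = 3c b6 d3 00 00 00 00.
K' ⊕ ipad = 0a 80 e5 36 36 36 36.  K' ⊕ opad = 60 ea 8f 5c 5c 5c 5c.
Inner input = (K'⊕ipad) ∥ m = 0a 80 e5 36 36 36 36 ∥ e2 9e.
Inner hash: even-index sum = 505 mod 256 = 249; odd-index sum = 462 mod 256 = 206 → f9 ce.
Outer input = (K'⊕opad) ∥ inner = 60 ea 8f 5c 5c 5c 5c ∥ f9 ce.
Outer hash (tag): even-index sum = 629 mod 256 = 117; odd-index sum = 667 mod 256 = 155 → 75 9b.

759b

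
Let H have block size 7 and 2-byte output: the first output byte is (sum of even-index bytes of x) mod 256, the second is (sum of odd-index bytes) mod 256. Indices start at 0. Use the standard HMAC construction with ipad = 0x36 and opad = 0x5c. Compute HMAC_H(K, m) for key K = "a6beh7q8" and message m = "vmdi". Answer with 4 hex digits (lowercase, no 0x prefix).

Key "a6beh7q8" = 61 36 62 65 68 37 71 38 is 8 bytes > B = 7, so hash it first: H(key) = 9c 0a, then zero-pad to 7 bytes: K' = 9c 0a 00 00 00 00 00.
K' ⊕ ipad = aa 3c 36 36 36 36 36.  K' ⊕ opad = c0 56 5c 5c 5c 5c 5c.
Inner input = (K'⊕ipad) ∥ m = aa 3c 36 36 36 36 36 ∥ 76 6d 64 69.
Inner hash: even-index sum = 546 mod 256 = 34; odd-index sum = 386 mod 256 = 130 → 22 82.
Outer input = (K'⊕opad) ∥ inner = c0 56 5c 5c 5c 5c 5c ∥ 22 82.
Outer hash (tag): even-index sum = 598 mod 256 = 86; odd-index sum = 304 mod 256 = 48 → 56 30.

5630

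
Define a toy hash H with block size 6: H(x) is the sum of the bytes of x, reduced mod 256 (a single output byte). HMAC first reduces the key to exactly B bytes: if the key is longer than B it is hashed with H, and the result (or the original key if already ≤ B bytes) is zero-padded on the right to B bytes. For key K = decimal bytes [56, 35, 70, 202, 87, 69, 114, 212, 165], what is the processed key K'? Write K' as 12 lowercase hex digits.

f20000000000

|K| = 9 > B = 6, so first hash the key.
H(K): sum = 56+35+70+202+87+69+114+212+165 = 1010; mod 256 = 242 → f2.
Zero-pad H(K) = f2 to 6 bytes: K' = f2 00 00 00 00 00.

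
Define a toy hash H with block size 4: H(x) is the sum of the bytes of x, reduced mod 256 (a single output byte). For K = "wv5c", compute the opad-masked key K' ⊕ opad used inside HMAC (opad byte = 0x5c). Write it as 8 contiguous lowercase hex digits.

Key "wv5c" = 77 76 35 63 is exactly B = 4 bytes: K' = 77 76 35 63.
XOR each byte with 0x5c: 77⊕5c=2b, 76⊕5c=2a, 35⊕5c=69, 63⊕5c=3f.

2b2a693f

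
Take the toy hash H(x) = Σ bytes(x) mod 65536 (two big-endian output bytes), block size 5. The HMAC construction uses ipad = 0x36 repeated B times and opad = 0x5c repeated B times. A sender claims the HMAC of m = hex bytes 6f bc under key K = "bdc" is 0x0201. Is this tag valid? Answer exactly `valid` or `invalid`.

valid

Key "bdc" = 62 64 63 is 3 bytes ≤ B = 5; zero-pad to 5 bytes: K' = 62 64 63 00 00.
K' ⊕ ipad = 54 52 55 36 36; K' ⊕ opad = 3e 38 3f 5c 5c.
Inner hash: sum = 84+82+85+54+54+111+188 = 658 → 02 92.
Outer hash (recomputed tag): sum = 62+56+63+92+92+2+146 = 513 → 02 01.
Recomputed tag = 0201; claimed = 0201 → match.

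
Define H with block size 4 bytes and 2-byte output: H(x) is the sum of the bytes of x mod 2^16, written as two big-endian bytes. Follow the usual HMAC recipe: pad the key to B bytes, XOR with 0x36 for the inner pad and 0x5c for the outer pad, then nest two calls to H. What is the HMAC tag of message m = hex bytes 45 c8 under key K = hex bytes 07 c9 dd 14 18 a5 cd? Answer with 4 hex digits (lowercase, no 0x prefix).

015b

Key hex bytes 07 c9 dd 14 18 a5 cd is 7 bytes > B = 4, so hash it first: H(key) = 03 4b, then zero-pad to 4 bytes: K' = 03 4b 00 00.
K' ⊕ ipad = 35 7d 36 36.  K' ⊕ opad = 5f 17 5c 5c.
Inner input = (K'⊕ipad) ∥ m = 35 7d 36 36 ∥ 45 c8.
Inner hash: sum = 53+125+54+54+69+200 = 555 → 02 2b.
Outer input = (K'⊕opad) ∥ inner = 5f 17 5c 5c ∥ 02 2b.
Outer hash (tag): sum = 95+23+92+92+2+43 = 347 → 01 5b.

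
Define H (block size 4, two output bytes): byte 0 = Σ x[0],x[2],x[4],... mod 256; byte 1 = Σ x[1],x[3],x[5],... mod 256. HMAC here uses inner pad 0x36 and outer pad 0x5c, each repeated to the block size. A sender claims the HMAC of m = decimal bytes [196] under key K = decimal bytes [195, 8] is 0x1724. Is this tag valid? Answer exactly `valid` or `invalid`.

Key decimal bytes [195, 8] = c3 08 is 2 bytes ≤ B = 4; zero-pad to 4 bytes: K' = c3 08 00 00.
K' ⊕ ipad = f5 3e 36 36; K' ⊕ opad = 9f 54 5c 5c.
Inner hash: even-index sum = 495 mod 256 = 239; odd-index sum = 116 mod 256 = 116 → ef 74.
Outer hash (recomputed tag): even-index sum = 490 mod 256 = 234; odd-index sum = 292 mod 256 = 36 → ea 24.
Recomputed tag = ea24; claimed = 1724 → mismatch.

invalid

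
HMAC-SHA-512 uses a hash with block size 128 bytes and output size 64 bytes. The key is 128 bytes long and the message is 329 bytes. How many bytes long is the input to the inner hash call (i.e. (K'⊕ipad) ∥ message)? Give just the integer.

457

Key is 128 ≤ 128 bytes, zero-padded: |K'| = 128.
Inner input = (K'⊕ipad) ∥ m → 128 + 329 = 457 bytes.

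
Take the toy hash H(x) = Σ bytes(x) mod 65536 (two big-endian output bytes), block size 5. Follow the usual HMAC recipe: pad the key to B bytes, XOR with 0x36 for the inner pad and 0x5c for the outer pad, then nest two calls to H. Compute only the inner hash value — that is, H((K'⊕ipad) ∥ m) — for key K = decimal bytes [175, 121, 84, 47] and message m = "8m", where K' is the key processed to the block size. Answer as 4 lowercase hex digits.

023e

Key decimal bytes [175, 121, 84, 47] = af 79 54 2f is 4 bytes ≤ B = 5; zero-pad to 5 bytes: K' = af 79 54 2f 00.
K' ⊕ ipad = 99 4f 62 19 36.
Inner input = 99 4f 62 19 36 ∥ 38 6d.
Inner hash: sum = 153+79+98+25+54+56+109 = 574 → 02 3e.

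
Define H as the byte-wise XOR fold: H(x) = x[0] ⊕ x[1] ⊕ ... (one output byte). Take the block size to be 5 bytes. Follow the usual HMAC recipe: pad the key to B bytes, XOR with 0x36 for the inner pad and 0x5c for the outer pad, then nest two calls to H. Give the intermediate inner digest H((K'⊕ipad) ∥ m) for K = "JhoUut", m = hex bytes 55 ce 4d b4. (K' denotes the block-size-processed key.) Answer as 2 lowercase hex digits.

Key "JhoUut" = 4a 68 6f 55 75 74 is 6 bytes > B = 5, so hash it first: H(key) = 19, then zero-pad to 5 bytes: K' = 19 00 00 00 00.
K' ⊕ ipad = 2f 36 36 36 36.
Inner input = 2f 36 36 36 36 ∥ 55 ce 4d b4.
Inner hash: XOR 2f⊕36⊕36⊕36⊕36⊕55⊕ce⊕4d⊕b4 = 4d.

4d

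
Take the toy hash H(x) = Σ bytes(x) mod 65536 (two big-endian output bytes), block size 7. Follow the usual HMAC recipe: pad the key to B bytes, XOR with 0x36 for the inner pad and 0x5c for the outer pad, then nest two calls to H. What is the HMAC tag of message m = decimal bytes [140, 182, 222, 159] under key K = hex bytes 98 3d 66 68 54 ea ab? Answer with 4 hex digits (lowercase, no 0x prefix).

034f

Key hex bytes 98 3d 66 68 54 ea ab is exactly B = 7 bytes: K' = 98 3d 66 68 54 ea ab.
K' ⊕ ipad = ae 0b 50 5e 62 dc 9d.  K' ⊕ opad = c4 61 3a 34 08 b6 f7.
Inner input = (K'⊕ipad) ∥ m = ae 0b 50 5e 62 dc 9d ∥ 8c b6 de 9f.
Inner hash: sum = 174+11+80+94+98+220+157+140+182+222+159 = 1537 → 06 01.
Outer input = (K'⊕opad) ∥ inner = c4 61 3a 34 08 b6 f7 ∥ 06 01.
Outer hash (tag): sum = 196+97+58+52+8+182+247+6+1 = 847 → 03 4f.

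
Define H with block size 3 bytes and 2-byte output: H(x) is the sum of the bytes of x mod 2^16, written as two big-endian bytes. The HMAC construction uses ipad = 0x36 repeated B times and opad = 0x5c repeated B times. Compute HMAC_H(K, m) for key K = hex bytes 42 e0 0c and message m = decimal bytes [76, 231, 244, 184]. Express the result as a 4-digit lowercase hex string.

0191

Key hex bytes 42 e0 0c is exactly B = 3 bytes: K' = 42 e0 0c.
K' ⊕ ipad = 74 d6 3a.  K' ⊕ opad = 1e bc 50.
Inner input = (K'⊕ipad) ∥ m = 74 d6 3a ∥ 4c e7 f4 b8.
Inner hash: sum = 116+214+58+76+231+244+184 = 1123 → 04 63.
Outer input = (K'⊕opad) ∥ inner = 1e bc 50 ∥ 04 63.
Outer hash (tag): sum = 30+188+80+4+99 = 401 → 01 91.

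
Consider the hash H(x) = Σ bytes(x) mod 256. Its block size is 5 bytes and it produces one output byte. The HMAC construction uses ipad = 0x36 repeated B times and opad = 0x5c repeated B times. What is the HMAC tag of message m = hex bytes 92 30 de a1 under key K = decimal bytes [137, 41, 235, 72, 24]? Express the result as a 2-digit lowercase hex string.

01

Key decimal bytes [137, 41, 235, 72, 24] = 89 29 eb 48 18 is exactly B = 5 bytes: K' = 89 29 eb 48 18.
K' ⊕ ipad = bf 1f dd 7e 2e.  K' ⊕ opad = d5 75 b7 14 44.
Inner input = (K'⊕ipad) ∥ m = bf 1f dd 7e 2e ∥ 92 30 de a1.
Inner hash: sum = 191+31+221+126+46+146+48+222+161 = 1192; mod 256 = 168 → a8.
Outer input = (K'⊕opad) ∥ inner = d5 75 b7 14 44 ∥ a8.
Outer hash (tag): sum = 213+117+183+20+68+168 = 769; mod 256 = 1 → 01.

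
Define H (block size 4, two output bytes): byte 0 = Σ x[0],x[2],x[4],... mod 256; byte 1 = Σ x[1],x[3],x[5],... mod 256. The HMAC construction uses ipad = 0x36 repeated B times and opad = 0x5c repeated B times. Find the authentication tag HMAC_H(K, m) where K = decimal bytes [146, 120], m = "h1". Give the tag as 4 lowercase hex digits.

Key decimal bytes [146, 120] = 92 78 is 2 bytes ≤ B = 4; zero-pad to 4 bytes: K' = 92 78 00 00.
K' ⊕ ipad = a4 4e 36 36.  K' ⊕ opad = ce 24 5c 5c.
Inner input = (K'⊕ipad) ∥ m = a4 4e 36 36 ∥ 68 31.
Inner hash: even-index sum = 322 mod 256 = 66; odd-index sum = 181 mod 256 = 181 → 42 b5.
Outer input = (K'⊕opad) ∥ inner = ce 24 5c 5c ∥ 42 b5.
Outer hash (tag): even-index sum = 364 mod 256 = 108; odd-index sum = 309 mod 256 = 53 → 6c 35.

6c35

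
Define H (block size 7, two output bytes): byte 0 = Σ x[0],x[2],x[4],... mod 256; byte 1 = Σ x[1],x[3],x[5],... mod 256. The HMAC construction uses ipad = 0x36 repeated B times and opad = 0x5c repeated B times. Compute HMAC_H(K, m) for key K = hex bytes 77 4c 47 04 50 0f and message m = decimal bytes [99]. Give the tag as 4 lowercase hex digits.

Key hex bytes 77 4c 47 04 50 0f is 6 bytes ≤ B = 7; zero-pad to 7 bytes: K' = 77 4c 47 04 50 0f 00.
K' ⊕ ipad = 41 7a 71 32 66 39 36.  K' ⊕ opad = 2b 10 1b 58 0c 53 5c.
Inner input = (K'⊕ipad) ∥ m = 41 7a 71 32 66 39 36 ∥ 63.
Inner hash: even-index sum = 334 mod 256 = 78; odd-index sum = 328 mod 256 = 72 → 4e 48.
Outer input = (K'⊕opad) ∥ inner = 2b 10 1b 58 0c 53 5c ∥ 4e 48.
Outer hash (tag): even-index sum = 246 mod 256 = 246; odd-index sum = 265 mod 256 = 9 → f6 09.

f609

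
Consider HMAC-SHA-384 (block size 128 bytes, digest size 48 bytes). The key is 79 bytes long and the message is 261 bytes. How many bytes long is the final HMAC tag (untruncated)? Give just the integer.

The tag is one SHA-384 digest: 48 bytes.

48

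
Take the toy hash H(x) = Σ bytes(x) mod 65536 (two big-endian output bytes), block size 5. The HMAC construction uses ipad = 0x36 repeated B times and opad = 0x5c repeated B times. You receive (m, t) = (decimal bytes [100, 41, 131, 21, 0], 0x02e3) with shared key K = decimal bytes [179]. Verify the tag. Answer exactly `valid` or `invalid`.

valid

Key decimal bytes [179] = b3 is 1 byte ≤ B = 5; zero-pad to 5 bytes: K' = b3 00 00 00 00.
K' ⊕ ipad = 85 36 36 36 36; K' ⊕ opad = ef 5c 5c 5c 5c.
Inner hash: sum = 133+54+54+54+54+100+41+131+21+0 = 642 → 02 82.
Outer hash (recomputed tag): sum = 239+92+92+92+92+2+130 = 739 → 02 e3.
Recomputed tag = 02e3; claimed = 02e3 → match.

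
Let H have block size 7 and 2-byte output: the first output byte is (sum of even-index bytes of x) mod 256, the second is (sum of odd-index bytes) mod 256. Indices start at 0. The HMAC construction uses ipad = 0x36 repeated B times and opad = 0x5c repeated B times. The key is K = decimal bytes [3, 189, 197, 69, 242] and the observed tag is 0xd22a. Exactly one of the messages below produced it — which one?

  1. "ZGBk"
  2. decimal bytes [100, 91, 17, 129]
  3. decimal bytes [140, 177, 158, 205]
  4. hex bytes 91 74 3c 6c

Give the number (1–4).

Key decimal bytes [3, 189, 197, 69, 242] = 03 bd c5 45 f2 is 5 bytes ≤ B = 7; zero-pad to 7 bytes: K' = 03 bd c5 45 f2 00 00.
K' ⊕ ipad = 35 8b f3 73 c4 36 36; K' ⊕ opad = 5f e1 99 19 ae 5c 5c.
m1: inner = H(35 8b f3 73 c4 36 36 5a 47 42 6b) = d4 d0; tag = H(5f e1 99 19 ae 5c 5c d4 d0) = d22a ← matches
m2: inner = H(35 8b f3 73 c4 36 36 64 5b 11 81) = fe a9; tag = H(5f e1 99 19 ae 5c 5c fe a9) = ab54
m3: inner = H(35 8b f3 73 c4 36 36 8c b1 9e cd) = a0 5e; tag = H(5f e1 99 19 ae 5c 5c a0 5e) = 60f6
m4: inner = H(35 8b f3 73 c4 36 36 91 74 3c 6c) = 02 01; tag = H(5f e1 99 19 ae 5c 5c 02 01) = 0358

1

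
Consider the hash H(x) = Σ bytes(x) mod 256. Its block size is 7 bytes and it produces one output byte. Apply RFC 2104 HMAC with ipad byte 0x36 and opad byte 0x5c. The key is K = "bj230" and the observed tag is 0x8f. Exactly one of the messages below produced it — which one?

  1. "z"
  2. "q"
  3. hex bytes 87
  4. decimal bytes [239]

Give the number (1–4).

4

Key "bj230" = 62 6a 32 33 30 is 5 bytes ≤ B = 7; zero-pad to 7 bytes: K' = 62 6a 32 33 30 00 00.
K' ⊕ ipad = 54 5c 04 05 06 36 36; K' ⊕ opad = 3e 36 6e 6f 6c 5c 5c.
m1: inner = H(54 5c 04 05 06 36 36 7a) = a5; tag = H(3e 36 6e 6f 6c 5c 5c a5) = 1a
m2: inner = H(54 5c 04 05 06 36 36 71) = 9c; tag = H(3e 36 6e 6f 6c 5c 5c 9c) = 11
m3: inner = H(54 5c 04 05 06 36 36 87) = b2; tag = H(3e 36 6e 6f 6c 5c 5c b2) = 27
m4: inner = H(54 5c 04 05 06 36 36 ef) = 1a; tag = H(3e 36 6e 6f 6c 5c 5c 1a) = 8f ← matches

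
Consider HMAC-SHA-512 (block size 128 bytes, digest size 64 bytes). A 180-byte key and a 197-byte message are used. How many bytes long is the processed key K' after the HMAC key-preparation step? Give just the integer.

128

Key is 180 > 128 bytes, so it is hashed to 64 bytes then zero-padded to 128: |K'| = 128.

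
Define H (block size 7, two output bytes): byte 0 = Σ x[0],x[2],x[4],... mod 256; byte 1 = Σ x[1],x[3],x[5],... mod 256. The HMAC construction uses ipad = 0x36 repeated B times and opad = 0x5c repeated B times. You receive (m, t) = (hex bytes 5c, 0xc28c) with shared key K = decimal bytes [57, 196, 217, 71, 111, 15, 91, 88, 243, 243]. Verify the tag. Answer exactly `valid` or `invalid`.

Key decimal bytes [57, 196, 217, 71, 111, 15, 91, 88, 243, 243] = 39 c4 d9 47 6f 0f 5b 58 f3 f3 is 10 bytes > B = 7, so hash it first: H(key) = cf 65, then zero-pad to 7 bytes: K' = cf 65 00 00 00 00 00.
K' ⊕ ipad = f9 53 36 36 36 36 36; K' ⊕ opad = 93 39 5c 5c 5c 5c 5c.
Inner hash: even-index sum = 411 mod 256 = 155; odd-index sum = 283 mod 256 = 27 → 9b 1b.
Outer hash (recomputed tag): even-index sum = 450 mod 256 = 194; odd-index sum = 396 mod 256 = 140 → c2 8c.
Recomputed tag = c28c; claimed = c28c → match.

valid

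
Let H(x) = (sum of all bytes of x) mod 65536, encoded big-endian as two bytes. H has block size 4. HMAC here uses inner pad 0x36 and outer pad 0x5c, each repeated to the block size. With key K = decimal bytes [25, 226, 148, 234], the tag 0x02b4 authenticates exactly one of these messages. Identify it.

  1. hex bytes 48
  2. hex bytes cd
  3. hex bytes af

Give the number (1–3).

Key decimal bytes [25, 226, 148, 234] = 19 e2 94 ea is exactly B = 4 bytes: K' = 19 e2 94 ea.
K' ⊕ ipad = 2f d4 a2 dc; K' ⊕ opad = 45 be c8 b6.
m1: inner = H(2f d4 a2 dc 48) = 02 c9; tag = H(45 be c8 b6 02 c9) = 034c
m2: inner = H(2f d4 a2 dc cd) = 03 4e; tag = H(45 be c8 b6 03 4e) = 02d2
m3: inner = H(2f d4 a2 dc af) = 03 30; tag = H(45 be c8 b6 03 30) = 02b4 ← matches

3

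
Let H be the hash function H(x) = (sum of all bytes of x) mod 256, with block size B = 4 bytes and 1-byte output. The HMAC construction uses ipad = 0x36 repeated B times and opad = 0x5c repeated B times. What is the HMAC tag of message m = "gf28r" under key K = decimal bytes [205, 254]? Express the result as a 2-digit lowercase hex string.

c3

Key decimal bytes [205, 254] = cd fe is 2 bytes ≤ B = 4; zero-pad to 4 bytes: K' = cd fe 00 00.
K' ⊕ ipad = fb c8 36 36.  K' ⊕ opad = 91 a2 5c 5c.
Inner input = (K'⊕ipad) ∥ m = fb c8 36 36 ∥ 67 66 32 38 72.
Inner hash: sum = 251+200+54+54+103+102+50+56+114 = 984; mod 256 = 216 → d8.
Outer input = (K'⊕opad) ∥ inner = 91 a2 5c 5c ∥ d8.
Outer hash (tag): sum = 145+162+92+92+216 = 707; mod 256 = 195 → c3.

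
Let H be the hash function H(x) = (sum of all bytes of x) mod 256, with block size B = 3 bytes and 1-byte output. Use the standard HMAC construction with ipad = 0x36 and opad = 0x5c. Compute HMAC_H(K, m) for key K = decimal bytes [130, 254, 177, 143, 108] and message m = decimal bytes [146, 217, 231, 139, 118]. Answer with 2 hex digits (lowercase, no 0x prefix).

Key decimal bytes [130, 254, 177, 143, 108] = 82 fe b1 8f 6c is 5 bytes > B = 3, so hash it first: H(key) = 2c, then zero-pad to 3 bytes: K' = 2c 00 00.
K' ⊕ ipad = 1a 36 36.  K' ⊕ opad = 70 5c 5c.
Inner input = (K'⊕ipad) ∥ m = 1a 36 36 ∥ 92 d9 e7 8b 76.
Inner hash: sum = 26+54+54+146+217+231+139+118 = 985; mod 256 = 217 → d9.
Outer input = (K'⊕opad) ∥ inner = 70 5c 5c ∥ d9.
Outer hash (tag): sum = 112+92+92+217 = 513; mod 256 = 1 → 01.

01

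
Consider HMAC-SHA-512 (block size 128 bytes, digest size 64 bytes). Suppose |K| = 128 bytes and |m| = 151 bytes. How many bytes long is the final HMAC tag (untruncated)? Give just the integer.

64

The tag is one SHA-512 digest: 64 bytes.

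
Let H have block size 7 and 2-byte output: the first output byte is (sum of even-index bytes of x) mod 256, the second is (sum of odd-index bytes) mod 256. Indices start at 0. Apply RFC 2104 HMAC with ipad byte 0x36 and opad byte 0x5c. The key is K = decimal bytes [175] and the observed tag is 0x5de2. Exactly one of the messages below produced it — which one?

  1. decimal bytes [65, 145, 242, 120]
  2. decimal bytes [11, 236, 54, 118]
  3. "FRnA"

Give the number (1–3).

3

Key decimal bytes [175] = af is 1 byte ≤ B = 7; zero-pad to 7 bytes: K' = af 00 00 00 00 00 00.
K' ⊕ ipad = 99 36 36 36 36 36 36; K' ⊕ opad = f3 5c 5c 5c 5c 5c 5c.
m1: inner = H(99 36 36 36 36 36 36 41 91 f2 78) = 44 d5; tag = H(f3 5c 5c 5c 5c 5c 5c 44 d5) = dc58
m2: inner = H(99 36 36 36 36 36 36 0b ec 36 76) = 9d e3; tag = H(f3 5c 5c 5c 5c 5c 5c 9d e3) = eab1
m3: inner = H(99 36 36 36 36 36 36 46 52 6e 41) = ce 56; tag = H(f3 5c 5c 5c 5c 5c 5c ce 56) = 5de2 ← matches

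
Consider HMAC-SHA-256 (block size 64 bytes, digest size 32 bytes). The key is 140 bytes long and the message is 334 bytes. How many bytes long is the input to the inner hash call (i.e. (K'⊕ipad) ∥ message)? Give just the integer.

Key is 140 > 64 bytes, so it is hashed to 32 bytes then zero-padded to 64: |K'| = 64.
Inner input = (K'⊕ipad) ∥ m → 64 + 334 = 398 bytes.

398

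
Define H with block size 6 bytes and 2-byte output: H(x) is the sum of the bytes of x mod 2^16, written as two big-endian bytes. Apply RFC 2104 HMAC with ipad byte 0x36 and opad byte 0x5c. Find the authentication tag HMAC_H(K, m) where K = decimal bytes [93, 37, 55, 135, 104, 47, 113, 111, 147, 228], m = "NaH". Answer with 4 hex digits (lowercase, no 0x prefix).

0255

Key decimal bytes [93, 37, 55, 135, 104, 47, 113, 111, 147, 228] = 5d 25 37 87 68 2f 71 6f 93 e4 is 10 bytes > B = 6, so hash it first: H(key) = 04 2e, then zero-pad to 6 bytes: K' = 04 2e 00 00 00 00.
K' ⊕ ipad = 32 18 36 36 36 36.  K' ⊕ opad = 58 72 5c 5c 5c 5c.
Inner input = (K'⊕ipad) ∥ m = 32 18 36 36 36 36 ∥ 4e 61 48.
Inner hash: sum = 50+24+54+54+54+54+78+97+72 = 537 → 02 19.
Outer input = (K'⊕opad) ∥ inner = 58 72 5c 5c 5c 5c ∥ 02 19.
Outer hash (tag): sum = 88+114+92+92+92+92+2+25 = 597 → 02 55.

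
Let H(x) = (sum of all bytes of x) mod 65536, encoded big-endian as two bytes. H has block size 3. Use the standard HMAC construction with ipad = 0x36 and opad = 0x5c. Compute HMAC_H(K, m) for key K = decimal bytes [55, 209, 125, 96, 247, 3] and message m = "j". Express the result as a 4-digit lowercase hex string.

01fb

Key decimal bytes [55, 209, 125, 96, 247, 3] = 37 d1 7d 60 f7 03 is 6 bytes > B = 3, so hash it first: H(key) = 02 df, then zero-pad to 3 bytes: K' = 02 df 00.
K' ⊕ ipad = 34 e9 36.  K' ⊕ opad = 5e 83 5c.
Inner input = (K'⊕ipad) ∥ m = 34 e9 36 ∥ 6a.
Inner hash: sum = 52+233+54+106 = 445 → 01 bd.
Outer input = (K'⊕opad) ∥ inner = 5e 83 5c ∥ 01 bd.
Outer hash (tag): sum = 94+131+92+1+189 = 507 → 01 fb.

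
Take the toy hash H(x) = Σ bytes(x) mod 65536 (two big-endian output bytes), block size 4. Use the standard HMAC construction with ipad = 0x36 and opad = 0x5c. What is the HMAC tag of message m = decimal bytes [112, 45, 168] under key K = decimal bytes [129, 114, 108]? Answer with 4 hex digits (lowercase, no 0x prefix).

0269

Key decimal bytes [129, 114, 108] = 81 72 6c is 3 bytes ≤ B = 4; zero-pad to 4 bytes: K' = 81 72 6c 00.
K' ⊕ ipad = b7 44 5a 36.  K' ⊕ opad = dd 2e 30 5c.
Inner input = (K'⊕ipad) ∥ m = b7 44 5a 36 ∥ 70 2d a8.
Inner hash: sum = 183+68+90+54+112+45+168 = 720 → 02 d0.
Outer input = (K'⊕opad) ∥ inner = dd 2e 30 5c ∥ 02 d0.
Outer hash (tag): sum = 221+46+48+92+2+208 = 617 → 02 69.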